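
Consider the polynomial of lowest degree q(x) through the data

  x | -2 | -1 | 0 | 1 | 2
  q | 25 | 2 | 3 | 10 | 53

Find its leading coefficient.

The leading coefficient equals the top divided difference q[-2,-1,0,1,2].
q[-2,-1] = (2 - 25) / (-1 - (-2)) = -23
q[-1,0] = (3 - 2) / (0 - (-1)) = 1
q[0,1] = (10 - 3) / (1 - 0) = 7
q[1,2] = (53 - 10) / (2 - 1) = 43
q[-2,-1,0] = (1 - (-23)) / (0 - (-2)) = 12
q[-1,0,1] = (7 - 1) / (1 - (-1)) = 3
q[0,1,2] = (43 - 7) / (2 - 0) = 18
q[-2,-1,0,1] = (3 - 12) / (1 - (-2)) = -3
q[-1,0,1,2] = (18 - 3) / (2 - (-1)) = 5
q[-2,-1,0,1,2] = (5 - (-3)) / (2 - (-2)) = 2

2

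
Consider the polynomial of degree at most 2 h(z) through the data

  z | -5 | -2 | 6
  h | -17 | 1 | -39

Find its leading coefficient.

-1

The leading coefficient equals the top divided difference h[-5,-2,6].
h[-5,-2] = (1 - (-17)) / (-2 - (-5)) = 6
h[-2,6] = (-39 - 1) / (6 - (-2)) = -5
h[-5,-2,6] = (-5 - 6) / (6 - (-5)) = -1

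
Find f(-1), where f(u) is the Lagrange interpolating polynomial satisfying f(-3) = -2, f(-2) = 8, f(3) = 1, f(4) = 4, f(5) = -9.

L_0(-1) = (1)·(-4)·(-5)·(-6)/[(-1)·(-6)·(-7)·(-8)] = -5/14
L_1(-1) = (2)·(-4)·(-5)·(-6)/[(1)·(-5)·(-6)·(-7)] = 8/7
L_2(-1) = (2)·(1)·(-5)·(-6)/[(6)·(5)·(-1)·(-2)] = 1
L_3(-1) = (2)·(1)·(-4)·(-6)/[(7)·(6)·(1)·(-1)] = -8/7
L_4(-1) = (2)·(1)·(-4)·(-5)/[(8)·(7)·(2)·(1)] = 5/14
Sum: (-2)·(-5/14) + 8·(8/7) + 1·(1) + 4·(-8/7) + (-9)·(5/14) = 43/14

43/14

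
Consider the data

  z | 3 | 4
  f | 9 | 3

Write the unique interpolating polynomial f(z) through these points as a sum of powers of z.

f(z) = -6z + 27

Build the Lagrange basis polynomials:
L_0(z) = (z - 4) / [-1] = -z + 4
L_1(z) = (z - 3) / [1] = z - 3
f(z) = 9·L_0 + 3·L_1
  9·L_0(z) = -9z + 36
  3·L_1(z) = 3z - 9
Adding term by term: -6z + 27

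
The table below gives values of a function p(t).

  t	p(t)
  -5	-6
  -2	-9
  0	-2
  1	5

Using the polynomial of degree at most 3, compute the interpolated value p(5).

563/9

Using Newton's divided-difference form:
p[-5,-2] = (-9 - (-6)) / (-2 - (-5)) = -1
p[-2,0] = (-2 - (-9)) / (0 - (-2)) = 7/2
p[0,1] = (5 - (-2)) / (1 - 0) = 7
p[-5,-2,0] = (7/2 - (-1)) / (0 - (-5)) = 9/10
p[-2,0,1] = (7 - 7/2) / (1 - (-2)) = 7/6
p[-5,-2,0,1] = (7/6 - 9/10) / (1 - (-5)) = 2/45
p(5) = -6 + (-1)·(10) + (9/10)·(10)·(7) + (2/45)·(10)·(7)·(5) = 563/9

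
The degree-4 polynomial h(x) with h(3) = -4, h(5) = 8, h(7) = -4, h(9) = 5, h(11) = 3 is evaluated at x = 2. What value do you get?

-6927/128

Evaluate each Lagrange basis at x = 2:
L_0(2) = (-3)·(-5)·(-7)·(-9)/[(-2)·(-4)·(-6)·(-8)] = 315/128
L_1(2) = (-1)·(-5)·(-7)·(-9)/[(2)·(-2)·(-4)·(-6)] = -105/32
L_2(2) = (-1)·(-3)·(-7)·(-9)/[(4)·(2)·(-2)·(-4)] = 189/64
L_3(2) = (-1)·(-3)·(-5)·(-9)/[(6)·(4)·(2)·(-2)] = -45/32
L_4(2) = (-1)·(-3)·(-5)·(-7)/[(8)·(6)·(4)·(2)] = 35/128
Sum: (-4)·(315/128) + 8·(-105/32) + (-4)·(189/64) + 5·(-45/32) + 3·(35/128) = -6927/128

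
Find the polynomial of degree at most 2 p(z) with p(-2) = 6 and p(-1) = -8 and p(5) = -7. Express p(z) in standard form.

p(z) = (85/42)z^2 - (111/14)z - 377/21

Newton's divided differences:
p[-2,-1] = (-8 - 6) / (-1 - (-2)) = -14
p[-1,5] = (-7 - (-8)) / (5 - (-1)) = 1/6
p[-2,-1,5] = (1/6 - (-14)) / (5 - (-2)) = 85/42
p(z) = 6 + (-14)·(z + 2) + (85/42)·(z + 2)(z + 1)
Expanding: p(z) = (85/42)z^2 - (111/14)z - 377/21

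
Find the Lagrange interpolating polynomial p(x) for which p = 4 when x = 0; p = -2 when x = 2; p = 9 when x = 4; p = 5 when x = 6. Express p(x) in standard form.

p(x) = -(2/3)x^3 + (49/8)x^2 - (151/12)x + 4

Build the Lagrange basis polynomials:
L_0(x) = (x - 2)(x - 4)(x - 6) / [-48] = -(1/48)x^3 + (1/4)x^2 - (11/12)x + 1
L_1(x) = x(x - 4)(x - 6) / [16] = (1/16)x^3 - (5/8)x^2 + (3/2)x
L_2(x) = x(x - 2)(x - 6) / [-16] = -(1/16)x^3 + (1/2)x^2 - (3/4)x
L_3(x) = x(x - 2)(x - 4) / [48] = (1/48)x^3 - (1/8)x^2 + (1/6)x
p(x) = 4·L_0 + (-2)·L_1 + 9·L_2 + 5·L_3
  4·L_0(x) = -(1/12)x^3 + x^2 - (11/3)x + 4
  (-2)·L_1(x) = -(1/8)x^3 + (5/4)x^2 - 3x
  9·L_2(x) = -(9/16)x^3 + (9/2)x^2 - (27/4)x
  5·L_3(x) = (5/48)x^3 - (5/8)x^2 + (5/6)x
Adding term by term: -(2/3)x^3 + (49/8)x^2 - (151/12)x + 4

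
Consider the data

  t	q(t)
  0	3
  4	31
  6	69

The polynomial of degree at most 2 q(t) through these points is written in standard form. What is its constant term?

3

L_0(t) = (t - 4)(t - 6) / [24] = (1/24)t^2 - (5/12)t + 1
L_1(t) = t(t - 6) / [-8] = -(1/8)t^2 + (3/4)t
L_2(t) = t(t - 4) / [12] = (1/12)t^2 - (1/3)t
q(t) = 3·L_0 + 31·L_1 + 69·L_2
Only the constant term is needed; take it from each L_i and combine:
3·(1) + 31·(0) + 69·(0) = 3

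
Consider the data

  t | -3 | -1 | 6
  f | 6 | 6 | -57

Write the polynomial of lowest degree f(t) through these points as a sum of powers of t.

f(t) = -t^2 - 4t + 3

Build the Lagrange basis polynomials:
L_0(t) = (t + 1)(t - 6) / [18] = (1/18)t^2 - (5/18)t - 1/3
L_1(t) = (t + 3)(t - 6) / [-14] = -(1/14)t^2 + (3/14)t + 9/7
L_2(t) = (t + 3)(t + 1) / [63] = (1/63)t^2 + (4/63)t + 1/21
f(t) = 6·L_0 + 6·L_1 + (-57)·L_2
  6·L_0(t) = (1/3)t^2 - (5/3)t - 2
  6·L_1(t) = -(3/7)t^2 + (9/7)t + 54/7
  (-57)·L_2(t) = -(19/21)t^2 - (76/21)t - 19/7
Adding term by term: -t^2 - 4t + 3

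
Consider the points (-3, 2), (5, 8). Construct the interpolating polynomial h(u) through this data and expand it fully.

h(u) = (3/4)u + 17/4

L_0(u) = (u - 5) / [-8] = -(1/8)u + 5/8
L_1(u) = (u + 3) / [8] = (1/8)u + 3/8
h(u) = 2·L_0 + 8·L_1
  2·L_0(u) = -(1/4)u + 5/4
  8·L_1(u) = u + 3
Adding term by term: (3/4)u + 17/4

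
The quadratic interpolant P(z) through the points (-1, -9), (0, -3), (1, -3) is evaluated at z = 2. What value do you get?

-9

Evaluate each Lagrange basis at z = 2:
L_0(2) = (2)·(1)/[(-1)·(-2)] = 1
L_1(2) = (3)·(1)/[(1)·(-1)] = -3
L_2(2) = (3)·(2)/[(2)·(1)] = 3
Sum: (-9)·(1) + (-3)·(-3) + (-3)·(3) = -9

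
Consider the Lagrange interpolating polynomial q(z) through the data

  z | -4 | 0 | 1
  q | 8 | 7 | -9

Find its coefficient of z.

-257/20

Build the Lagrange basis polynomials:
L_0(z) = z(z - 1) / [20] = (1/20)z^2 - (1/20)z
L_1(z) = (z + 4)(z - 1) / [-4] = -(1/4)z^2 - (3/4)z + 1
L_2(z) = (z + 4)z / [5] = (1/5)z^2 + (4/5)z
q(z) = 8·L_0 + 7·L_1 + (-9)·L_2
Only the coefficient of z is needed; take it from each L_i and combine:
8·(-1/20) + 7·(-3/4) + (-9)·(4/5) = -257/20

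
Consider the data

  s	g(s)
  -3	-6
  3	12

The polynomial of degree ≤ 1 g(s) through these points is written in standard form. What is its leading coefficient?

L_0(s) = (s - 3) / [-6] = -(1/6)s + 1/2
L_1(s) = (s + 3) / [6] = (1/6)s + 1/2
g(s) = (-6)·L_0 + 12·L_1
Only the coefficient of s is needed; take it from each L_i and combine:
(-6)·(-1/6) + 12·(1/6) = 3

3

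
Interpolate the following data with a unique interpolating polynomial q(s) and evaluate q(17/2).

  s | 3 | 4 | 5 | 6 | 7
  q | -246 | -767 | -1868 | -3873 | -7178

Using Newton's divided-difference form:
q[3,4] = (-767 - (-246)) / (4 - 3) = -521
q[4,5] = (-1868 - (-767)) / (5 - 4) = -1101
q[5,6] = (-3873 - (-1868)) / (6 - 5) = -2005
q[6,7] = (-7178 - (-3873)) / (7 - 6) = -3305
q[3,4,5] = (-1101 - (-521)) / (5 - 3) = -290
q[4,5,6] = (-2005 - (-1101)) / (6 - 4) = -452
q[5,6,7] = (-3305 - (-2005)) / (7 - 5) = -650
q[3,4,5,6] = (-452 - (-290)) / (6 - 3) = -54
q[4,5,6,7] = (-650 - (-452)) / (7 - 4) = -66
q[3,4,5,6,7] = (-66 - (-54)) / (7 - 3) = -3
q(17/2) = -246 + (-521)·(11/2) + (-290)·(11/2)·(9/2) + (-54)·(11/2)·(9/2)·(7/2) + (-3)·(11/2)·(9/2)·(7/2)·(5/2) = -249863/16

-249863/16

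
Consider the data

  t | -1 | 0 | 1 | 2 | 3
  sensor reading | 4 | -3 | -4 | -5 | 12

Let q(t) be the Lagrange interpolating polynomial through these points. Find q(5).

292

L_0(5) = (5)·(4)·(3)·(2)/[(-1)·(-2)·(-3)·(-4)] = 5
L_1(5) = (6)·(4)·(3)·(2)/[(1)·(-1)·(-2)·(-3)] = -24
L_2(5) = (6)·(5)·(3)·(2)/[(2)·(1)·(-1)·(-2)] = 45
L_3(5) = (6)·(5)·(4)·(2)/[(3)·(2)·(1)·(-1)] = -40
L_4(5) = (6)·(5)·(4)·(3)/[(4)·(3)·(2)·(1)] = 15
Sum: 4·(5) + (-3)·(-24) + (-4)·(45) + (-5)·(-40) + 12·(15) = 292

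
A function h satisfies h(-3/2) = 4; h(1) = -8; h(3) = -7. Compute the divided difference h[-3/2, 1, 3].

53/45

h[-3/2,1] = (-8 - 4) / (1 - (-3/2)) = -24/5
h[1,3] = (-7 - (-8)) / (3 - 1) = 1/2
h[-3/2,1,3] = (1/2 - (-24/5)) / (3 - (-3/2)) = 53/45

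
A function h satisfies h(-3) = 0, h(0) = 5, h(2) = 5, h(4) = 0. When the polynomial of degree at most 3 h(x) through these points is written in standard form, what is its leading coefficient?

Build the Lagrange basis polynomials:
L_0(x) = x(x - 2)(x - 4) / [-105] = -(1/105)x^3 + (2/35)x^2 - (8/105)x
L_1(x) = (x + 3)(x - 2)(x - 4) / [24] = (1/24)x^3 - (1/8)x^2 - (5/12)x + 1
L_2(x) = (x + 3)x(x - 4) / [-20] = -(1/20)x^3 + (1/20)x^2 + (3/5)x
L_3(x) = (x + 3)x(x - 2) / [56] = (1/56)x^3 + (1/56)x^2 - (3/28)x
h(x) = 0·L_0 + 5·L_1 + 5·L_2 + 0·L_3
Only the coefficient of x^3 is needed; take it from each L_i and combine:
0·(-1/105) + 5·(1/24) + 5·(-1/20) + 0·(1/56) = -1/24

-1/24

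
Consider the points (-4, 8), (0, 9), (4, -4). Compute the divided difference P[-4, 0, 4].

-7/16

P[-4,0] = (9 - 8) / (0 - (-4)) = 1/4
P[0,4] = (-4 - 9) / (4 - 0) = -13/4
P[-4,0,4] = (-13/4 - 1/4) / (4 - (-4)) = -7/16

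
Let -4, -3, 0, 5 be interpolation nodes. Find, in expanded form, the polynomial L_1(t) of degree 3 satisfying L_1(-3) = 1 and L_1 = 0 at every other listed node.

L_1(t) = (1/24)t^3 - (1/24)t^2 - (5/6)t

L_1(t) = (t + 4)t(t - 5) / [(1)·(-3)·(-8)]
       = (t^3 - t^2 - 20t) / (24)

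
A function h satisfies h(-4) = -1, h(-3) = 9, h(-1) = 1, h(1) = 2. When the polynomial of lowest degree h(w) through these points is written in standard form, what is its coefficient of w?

L_0(w) = (w + 3)(w + 1)(w - 1) / [-15] = -(1/15)w^3 - (1/5)w^2 + (1/15)w + 1/5
L_1(w) = (w + 4)(w + 1)(w - 1) / [8] = (1/8)w^3 + (1/2)w^2 - (1/8)w - 1/2
L_2(w) = (w + 4)(w + 3)(w - 1) / [-12] = -(1/12)w^3 - (1/2)w^2 - (5/12)w + 1
L_3(w) = (w + 4)(w + 3)(w + 1) / [40] = (1/40)w^3 + (1/5)w^2 + (19/40)w + 3/10
h(w) = (-1)·L_0 + 9·L_1 + 1·L_2 + 2·L_3
Only the coefficient of w is needed; take it from each L_i and combine:
(-1)·(1/15) + 9·(-1/8) + 1·(-5/12) + 2·(19/40) = -79/120

-79/120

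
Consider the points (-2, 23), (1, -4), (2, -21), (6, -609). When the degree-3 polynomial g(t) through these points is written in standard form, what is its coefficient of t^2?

1

Build the Lagrange basis polynomials:
L_0(t) = (t - 1)(t - 2)(t - 6) / [-96] = -(1/96)t^3 + (3/32)t^2 - (5/24)t + 1/8
L_1(t) = (t + 2)(t - 2)(t - 6) / [15] = (1/15)t^3 - (2/5)t^2 - (4/15)t + 8/5
L_2(t) = (t + 2)(t - 1)(t - 6) / [-16] = -(1/16)t^3 + (5/16)t^2 + (1/2)t - 3/4
L_3(t) = (t + 2)(t - 1)(t - 2) / [160] = (1/160)t^3 - (1/160)t^2 - (1/40)t + 1/40
g(t) = 23·L_0 + (-4)·L_1 + (-21)·L_2 + (-609)·L_3
Only the coefficient of t^2 is needed; take it from each L_i and combine:
23·(3/32) + (-4)·(-2/5) + (-21)·(5/16) + (-609)·(-1/160) = 1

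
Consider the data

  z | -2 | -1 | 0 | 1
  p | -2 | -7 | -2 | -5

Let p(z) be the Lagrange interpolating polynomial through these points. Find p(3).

-107

Evaluate each Lagrange basis at z = 3:
L_0(3) = (4)·(3)·(2)/[(-1)·(-2)·(-3)] = -4
L_1(3) = (5)·(3)·(2)/[(1)·(-1)·(-2)] = 15
L_2(3) = (5)·(4)·(2)/[(2)·(1)·(-1)] = -20
L_3(3) = (5)·(4)·(3)/[(3)·(2)·(1)] = 10
Sum: (-2)·(-4) + (-7)·(15) + (-2)·(-20) + (-5)·(10) = -107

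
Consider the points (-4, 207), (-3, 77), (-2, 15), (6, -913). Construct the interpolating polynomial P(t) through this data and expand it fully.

L_0(t) = (t + 3)(t + 2)(t - 6) / [-20] = -(1/20)t^3 + (1/20)t^2 + (6/5)t + 9/5
L_1(t) = (t + 4)(t + 2)(t - 6) / [9] = (1/9)t^3 - (28/9)t - 16/3
L_2(t) = (t + 4)(t + 3)(t - 6) / [-16] = -(1/16)t^3 - (1/16)t^2 + (15/8)t + 9/2
L_3(t) = (t + 4)(t + 3)(t + 2) / [720] = (1/720)t^3 + (1/80)t^2 + (13/360)t + 1/30
P(t) = 207·L_0 + 77·L_1 + 15·L_2 + (-913)·L_3
  207·L_0(t) = -(207/20)t^3 + (207/20)t^2 + (1242/5)t + 1863/5
  77·L_1(t) = (77/9)t^3 - (2156/9)t - 1232/3
  15·L_2(t) = -(15/16)t^3 - (15/16)t^2 + (225/8)t + 135/2
  (-913)·L_3(t) = -(913/720)t^3 - (913/80)t^2 - (11869/360)t - 913/30
Adding term by term: -4t^3 - 2t^2 + 4t - 1

P(t) = -4t^3 - 2t^2 + 4t - 1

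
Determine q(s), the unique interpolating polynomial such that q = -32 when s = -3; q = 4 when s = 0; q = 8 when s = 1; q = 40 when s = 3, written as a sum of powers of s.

q(s) = s^3 + 3s + 4

Build the Lagrange basis polynomials:
L_0(s) = s(s - 1)(s - 3) / [-72] = -(1/72)s^3 + (1/18)s^2 - (1/24)s
L_1(s) = (s + 3)(s - 1)(s - 3) / [9] = (1/9)s^3 - (1/9)s^2 - s + 1
L_2(s) = (s + 3)s(s - 3) / [-8] = -(1/8)s^3 + (9/8)s
L_3(s) = (s + 3)s(s - 1) / [36] = (1/36)s^3 + (1/18)s^2 - (1/12)s
q(s) = (-32)·L_0 + 4·L_1 + 8·L_2 + 40·L_3
  (-32)·L_0(s) = (4/9)s^3 - (16/9)s^2 + (4/3)s
  4·L_1(s) = (4/9)s^3 - (4/9)s^2 - 4s + 4
  8·L_2(s) = -s^3 + 9s
  40·L_3(s) = (10/9)s^3 + (20/9)s^2 - (10/3)s
Adding term by term: s^3 + 3s + 4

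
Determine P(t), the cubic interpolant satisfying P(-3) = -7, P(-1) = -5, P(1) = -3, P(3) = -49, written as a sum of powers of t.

P(t) = -t^3 - 3t^2 + 2t - 1

Build the Lagrange basis polynomials:
L_0(t) = (t + 1)(t - 1)(t - 3) / [-48] = -(1/48)t^3 + (1/16)t^2 + (1/48)t - 1/16
L_1(t) = (t + 3)(t - 1)(t - 3) / [16] = (1/16)t^3 - (1/16)t^2 - (9/16)t + 9/16
L_2(t) = (t + 3)(t + 1)(t - 3) / [-16] = -(1/16)t^3 - (1/16)t^2 + (9/16)t + 9/16
L_3(t) = (t + 3)(t + 1)(t - 1) / [48] = (1/48)t^3 + (1/16)t^2 - (1/48)t - 1/16
P(t) = (-7)·L_0 + (-5)·L_1 + (-3)·L_2 + (-49)·L_3
  (-7)·L_0(t) = (7/48)t^3 - (7/16)t^2 - (7/48)t + 7/16
  (-5)·L_1(t) = -(5/16)t^3 + (5/16)t^2 + (45/16)t - 45/16
  (-3)·L_2(t) = (3/16)t^3 + (3/16)t^2 - (27/16)t - 27/16
  (-49)·L_3(t) = -(49/48)t^3 - (49/16)t^2 + (49/48)t + 49/16
Adding term by term: -t^3 - 3t^2 + 2t - 1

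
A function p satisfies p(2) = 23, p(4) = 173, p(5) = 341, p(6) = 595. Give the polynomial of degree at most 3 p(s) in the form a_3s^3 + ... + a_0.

p(s) = 3s^3 - 2s^2 + 3s + 1

Newton's divided differences:
p[2,4] = (173 - 23) / (4 - 2) = 75
p[4,5] = (341 - 173) / (5 - 4) = 168
p[5,6] = (595 - 341) / (6 - 5) = 254
p[2,4,5] = (168 - 75) / (5 - 2) = 31
p[4,5,6] = (254 - 168) / (6 - 4) = 43
p[2,4,5,6] = (43 - 31) / (6 - 2) = 3
p(s) = 23 + 75·(s - 2) + 31·(s - 2)(s - 4) + 3·(s - 2)(s - 4)(s - 5)
Expanding: p(s) = 3s^3 - 2s^2 + 3s + 1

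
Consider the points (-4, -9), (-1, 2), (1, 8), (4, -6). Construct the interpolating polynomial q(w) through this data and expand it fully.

q(w) = -(7/40)w^3 - (5/6)w^2 + (127/40)w + 35/6

Build the Lagrange basis polynomials:
L_0(w) = (w + 1)(w - 1)(w - 4) / [-120] = -(1/120)w^3 + (1/30)w^2 + (1/120)w - 1/30
L_1(w) = (w + 4)(w - 1)(w - 4) / [30] = (1/30)w^3 - (1/30)w^2 - (8/15)w + 8/15
L_2(w) = (w + 4)(w + 1)(w - 4) / [-30] = -(1/30)w^3 - (1/30)w^2 + (8/15)w + 8/15
L_3(w) = (w + 4)(w + 1)(w - 1) / [120] = (1/120)w^3 + (1/30)w^2 - (1/120)w - 1/30
q(w) = (-9)·L_0 + 2·L_1 + 8·L_2 + (-6)·L_3
  (-9)·L_0(w) = (3/40)w^3 - (3/10)w^2 - (3/40)w + 3/10
  2·L_1(w) = (1/15)w^3 - (1/15)w^2 - (16/15)w + 16/15
  8·L_2(w) = -(4/15)w^3 - (4/15)w^2 + (64/15)w + 64/15
  (-6)·L_3(w) = -(1/20)w^3 - (1/5)w^2 + (1/20)w + 1/5
Adding term by term: -(7/40)w^3 - (5/6)w^2 + (127/40)w + 35/6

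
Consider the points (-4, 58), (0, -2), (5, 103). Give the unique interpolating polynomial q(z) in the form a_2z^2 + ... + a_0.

q(z) = 4z^2 + z - 2

Build the Lagrange basis polynomials:
L_0(z) = z(z - 5) / [36] = (1/36)z^2 - (5/36)z
L_1(z) = (z + 4)(z - 5) / [-20] = -(1/20)z^2 + (1/20)z + 1
L_2(z) = (z + 4)z / [45] = (1/45)z^2 + (4/45)z
q(z) = 58·L_0 + (-2)·L_1 + 103·L_2
  58·L_0(z) = (29/18)z^2 - (145/18)z
  (-2)·L_1(z) = (1/10)z^2 - (1/10)z - 2
  103·L_2(z) = (103/45)z^2 + (412/45)z
Adding term by term: 4z^2 + z - 2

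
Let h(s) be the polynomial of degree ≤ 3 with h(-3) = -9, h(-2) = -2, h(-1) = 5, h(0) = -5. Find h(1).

-49

L_0(1) = (3)·(2)·(1)/[(-1)·(-2)·(-3)] = -1
L_1(1) = (4)·(2)·(1)/[(1)·(-1)·(-2)] = 4
L_2(1) = (4)·(3)·(1)/[(2)·(1)·(-1)] = -6
L_3(1) = (4)·(3)·(2)/[(3)·(2)·(1)] = 4
Sum: (-9)·(-1) + (-2)·(4) + 5·(-6) + (-5)·(4) = -49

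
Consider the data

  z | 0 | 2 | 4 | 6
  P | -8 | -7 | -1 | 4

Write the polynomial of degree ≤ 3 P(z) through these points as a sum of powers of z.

P(z) = -(1/8)z^3 + (11/8)z^2 - (7/4)z - 8

Newton's divided differences:
P[0,2] = (-7 - (-8)) / (2 - 0) = 1/2
P[2,4] = (-1 - (-7)) / (4 - 2) = 3
P[4,6] = (4 - (-1)) / (6 - 4) = 5/2
P[0,2,4] = (3 - 1/2) / (4 - 0) = 5/8
P[2,4,6] = (5/2 - 3) / (6 - 2) = -1/8
P[0,2,4,6] = (-1/8 - 5/8) / (6 - 0) = -1/8
P(z) = -8 + (1/2)·z + (5/8)·z(z - 2) + (-1/8)·z(z - 2)(z - 4)
Expanding: P(z) = -(1/8)z^3 + (11/8)z^2 - (7/4)z - 8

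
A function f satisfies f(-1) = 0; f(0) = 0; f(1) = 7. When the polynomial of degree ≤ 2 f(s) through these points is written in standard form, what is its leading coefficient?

7/2

L_0(s) = s(s - 1) / [2] = (1/2)s^2 - (1/2)s
L_1(s) = (s + 1)(s - 1) / [-1] = -s^2 + 1
L_2(s) = (s + 1)s / [2] = (1/2)s^2 + (1/2)s
f(s) = 0·L_0 + 0·L_1 + 7·L_2
Only the coefficient of s^2 is needed; take it from each L_i and combine:
0·(1/2) + 0·(-1) + 7·(1/2) = 7/2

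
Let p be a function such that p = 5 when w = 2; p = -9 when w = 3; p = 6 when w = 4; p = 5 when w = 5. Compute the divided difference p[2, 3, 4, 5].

p[2,3] = (-9 - 5) / (3 - 2) = -14
p[3,4] = (6 - (-9)) / (4 - 3) = 15
p[4,5] = (5 - 6) / (5 - 4) = -1
p[2,3,4] = (15 - (-14)) / (4 - 2) = 29/2
p[3,4,5] = (-1 - 15) / (5 - 3) = -8
p[2,3,4,5] = (-8 - 29/2) / (5 - 2) = -15/2

-15/2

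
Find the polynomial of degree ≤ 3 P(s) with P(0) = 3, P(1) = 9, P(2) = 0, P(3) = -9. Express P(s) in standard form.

P(s) = (5/2)s^3 - 15s^2 + (37/2)s + 3

L_0(s) = (s - 1)(s - 2)(s - 3) / [-6] = -(1/6)s^3 + s^2 - (11/6)s + 1
L_1(s) = s(s - 2)(s - 3) / [2] = (1/2)s^3 - (5/2)s^2 + 3s
L_2(s) = s(s - 1)(s - 3) / [-2] = -(1/2)s^3 + 2s^2 - (3/2)s
L_3(s) = s(s - 1)(s - 2) / [6] = (1/6)s^3 - (1/2)s^2 + (1/3)s
P(s) = 3·L_0 + 9·L_1 + 0·L_2 + (-9)·L_3
  3·L_0(s) = -(1/2)s^3 + 3s^2 - (11/2)s + 3
  9·L_1(s) = (9/2)s^3 - (45/2)s^2 + 27s
  0·L_2(s) = 0
  (-9)·L_3(s) = -(3/2)s^3 + (9/2)s^2 - 3s
Adding term by term: (5/2)s^3 - 15s^2 + (37/2)s + 3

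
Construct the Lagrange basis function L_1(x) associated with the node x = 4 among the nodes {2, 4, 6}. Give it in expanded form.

L_1(x) = -(1/4)x^2 + 2x - 3

L_1(x) = (x - 2)(x - 6) / [(2)·(-2)]
       = (x^2 - 8x + 12) / (-4)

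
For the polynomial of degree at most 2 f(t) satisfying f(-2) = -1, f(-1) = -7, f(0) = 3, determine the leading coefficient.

8

Build the Lagrange basis polynomials:
L_0(t) = (t + 1)t / [2] = (1/2)t^2 + (1/2)t
L_1(t) = (t + 2)t / [-1] = -t^2 - 2t
L_2(t) = (t + 2)(t + 1) / [2] = (1/2)t^2 + (3/2)t + 1
f(t) = (-1)·L_0 + (-7)·L_1 + 3·L_2
Only the coefficient of t^2 is needed; take it from each L_i and combine:
(-1)·(1/2) + (-7)·(-1) + 3·(1/2) = 8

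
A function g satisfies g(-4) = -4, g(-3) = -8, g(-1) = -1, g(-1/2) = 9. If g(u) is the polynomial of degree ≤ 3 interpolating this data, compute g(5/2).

Using Newton's divided-difference form:
g[-4,-3] = (-8 - (-4)) / (-3 - (-4)) = -4
g[-3,-1] = (-1 - (-8)) / (-1 - (-3)) = 7/2
g[-1,-1/2] = (9 - (-1)) / (-1/2 - (-1)) = 20
g[-4,-3,-1] = (7/2 - (-4)) / (-1 - (-4)) = 5/2
g[-3,-1,-1/2] = (20 - 7/2) / (-1/2 - (-3)) = 33/5
g[-4,-3,-1,-1/2] = (33/5 - 5/2) / (-1/2 - (-4)) = 41/35
g(5/2) = -4 + (-4)·(13/2) + (5/2)·(13/2)·(11/2) + (41/35)·(13/2)·(11/2)·(7/2) = 4119/20

4119/20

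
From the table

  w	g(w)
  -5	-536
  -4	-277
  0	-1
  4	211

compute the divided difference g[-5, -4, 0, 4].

4

g[-5,-4] = (-277 - (-536)) / (-4 - (-5)) = 259
g[-4,0] = (-1 - (-277)) / (0 - (-4)) = 69
g[0,4] = (211 - (-1)) / (4 - 0) = 53
g[-5,-4,0] = (69 - 259) / (0 - (-5)) = -38
g[-4,0,4] = (53 - 69) / (4 - (-4)) = -2
g[-5,-4,0,4] = (-2 - (-38)) / (4 - (-5)) = 4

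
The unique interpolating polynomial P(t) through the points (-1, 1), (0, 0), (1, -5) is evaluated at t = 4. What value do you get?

-44

Evaluate each Lagrange basis at t = 4:
L_0(4) = (4)·(3)/[(-1)·(-2)] = 6
L_1(4) = (5)·(3)/[(1)·(-1)] = -15
L_2(4) = (5)·(4)/[(2)·(1)] = 10
Sum: 1·(6) + 0 + (-5)·(10) = -44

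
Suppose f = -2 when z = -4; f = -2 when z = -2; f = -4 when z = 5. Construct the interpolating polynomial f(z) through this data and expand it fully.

L_0(z) = (z + 2)(z - 5) / [18] = (1/18)z^2 - (1/6)z - 5/9
L_1(z) = (z + 4)(z - 5) / [-14] = -(1/14)z^2 + (1/14)z + 10/7
L_2(z) = (z + 4)(z + 2) / [63] = (1/63)z^2 + (2/21)z + 8/63
f(z) = (-2)·L_0 + (-2)·L_1 + (-4)·L_2
  (-2)·L_0(z) = -(1/9)z^2 + (1/3)z + 10/9
  (-2)·L_1(z) = (1/7)z^2 - (1/7)z - 20/7
  (-4)·L_2(z) = -(4/63)z^2 - (8/21)z - 32/63
Adding term by term: -(2/63)z^2 - (4/21)z - 142/63

f(z) = -(2/63)z^2 - (4/21)z - 142/63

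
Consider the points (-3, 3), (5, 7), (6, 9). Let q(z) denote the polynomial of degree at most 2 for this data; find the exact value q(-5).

16/3

Evaluate each Lagrange basis at z = -5:
L_0(-5) = (-10)·(-11)/[(-8)·(-9)] = 55/36
L_1(-5) = (-2)·(-11)/[(8)·(-1)] = -11/4
L_2(-5) = (-2)·(-10)/[(9)·(1)] = 20/9
Sum: 3·(55/36) + 7·(-11/4) + 9·(20/9) = 16/3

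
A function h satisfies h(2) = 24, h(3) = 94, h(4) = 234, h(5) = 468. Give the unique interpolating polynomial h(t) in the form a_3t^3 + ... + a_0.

h(t) = 4t^3 - t^2 - t - 2

Build the Lagrange basis polynomials:
L_0(t) = (t - 3)(t - 4)(t - 5) / [-6] = -(1/6)t^3 + 2t^2 - (47/6)t + 10
L_1(t) = (t - 2)(t - 4)(t - 5) / [2] = (1/2)t^3 - (11/2)t^2 + 19t - 20
L_2(t) = (t - 2)(t - 3)(t - 5) / [-2] = -(1/2)t^3 + 5t^2 - (31/2)t + 15
L_3(t) = (t - 2)(t - 3)(t - 4) / [6] = (1/6)t^3 - (3/2)t^2 + (13/3)t - 4
h(t) = 24·L_0 + 94·L_1 + 234·L_2 + 468·L_3
  24·L_0(t) = -4t^3 + 48t^2 - 188t + 240
  94·L_1(t) = 47t^3 - 517t^2 + 1786t - 1880
  234·L_2(t) = -117t^3 + 1170t^2 - 3627t + 3510
  468·L_3(t) = 78t^3 - 702t^2 + 2028t - 1872
Adding term by term: 4t^3 - t^2 - t - 2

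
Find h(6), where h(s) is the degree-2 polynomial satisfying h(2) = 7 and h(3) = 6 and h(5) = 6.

L_0(6) = (3)·(1)/[(-1)·(-3)] = 1
L_1(6) = (4)·(1)/[(1)·(-2)] = -2
L_2(6) = (4)·(3)/[(3)·(2)] = 2
Sum: 7·(1) + 6·(-2) + 6·(2) = 7

7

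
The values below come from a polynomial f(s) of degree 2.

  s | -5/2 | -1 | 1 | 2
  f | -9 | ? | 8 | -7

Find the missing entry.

242/21

The 3 known values determine f uniquely (degree ≤ 2).
Evaluate each Lagrange basis at s = -1:
L_0(-1) = (-2)·(-3)/[(-7/2)·(-9/2)] = 8/21
L_1(-1) = (3/2)·(-3)/[(7/2)·(-1)] = 9/7
L_2(-1) = (3/2)·(-2)/[(9/2)·(1)] = -2/3
Sum: (-9)·(8/21) + 8·(9/7) + (-7)·(-2/3) = 242/21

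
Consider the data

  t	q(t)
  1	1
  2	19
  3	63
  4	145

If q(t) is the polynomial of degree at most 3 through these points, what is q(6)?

471

Using Newton's divided-difference form:
q[1,2] = (19 - 1) / (2 - 1) = 18
q[2,3] = (63 - 19) / (3 - 2) = 44
q[3,4] = (145 - 63) / (4 - 3) = 82
q[1,2,3] = (44 - 18) / (3 - 1) = 13
q[2,3,4] = (82 - 44) / (4 - 2) = 19
q[1,2,3,4] = (19 - 13) / (4 - 1) = 2
q(6) = 1 + 18·(5) + 13·(5)·(4) + 2·(5)·(4)·(3) = 471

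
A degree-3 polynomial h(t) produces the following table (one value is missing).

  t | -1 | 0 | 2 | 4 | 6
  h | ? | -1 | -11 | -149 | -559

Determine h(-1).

1

The 4 known values determine h uniquely (degree ≤ 3).
Evaluate each Lagrange basis at t = -1:
L_0(-1) = (-3)·(-5)·(-7)/[(-2)·(-4)·(-6)] = 35/16
L_1(-1) = (-1)·(-5)·(-7)/[(2)·(-2)·(-4)] = -35/16
L_2(-1) = (-1)·(-3)·(-7)/[(4)·(2)·(-2)] = 21/16
L_3(-1) = (-1)·(-3)·(-5)/[(6)·(4)·(2)] = -5/16
Sum: (-1)·(35/16) + (-11)·(-35/16) + (-149)·(21/16) + (-559)·(-5/16) = 1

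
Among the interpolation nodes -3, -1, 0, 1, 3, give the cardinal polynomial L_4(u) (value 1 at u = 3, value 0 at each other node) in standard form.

L_4(u) = (1/144)u^4 + (1/48)u^3 - (1/144)u^2 - (1/48)u

L_4(u) = (u + 3)(u + 1)u(u - 1) / [(6)·(4)·(3)·(2)]
       = (u^4 + 3u^3 - u^2 - 3u) / (144)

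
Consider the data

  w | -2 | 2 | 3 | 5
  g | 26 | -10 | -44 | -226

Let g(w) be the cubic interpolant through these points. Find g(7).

L_0(7) = (5)·(4)·(2)/[(-4)·(-5)·(-7)] = -2/7
L_1(7) = (9)·(4)·(2)/[(4)·(-1)·(-3)] = 6
L_2(7) = (9)·(5)·(2)/[(5)·(1)·(-2)] = -9
L_3(7) = (9)·(5)·(4)/[(7)·(3)·(2)] = 30/7
Sum: 26·(-2/7) + (-10)·(6) + (-44)·(-9) + (-226)·(30/7) = -640

-640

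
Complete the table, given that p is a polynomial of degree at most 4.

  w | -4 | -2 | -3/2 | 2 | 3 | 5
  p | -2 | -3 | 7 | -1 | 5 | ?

1166/5

The 5 known values determine p uniquely (degree ≤ 4).
L_0(5) = (7)·(13/2)·(3)·(2)/[(-2)·(-5/2)·(-6)·(-7)] = 13/10
L_1(5) = (9)·(13/2)·(3)·(2)/[(2)·(-1/2)·(-4)·(-5)] = -351/20
L_2(5) = (9)·(7)·(3)·(2)/[(5/2)·(1/2)·(-7/2)·(-9/2)] = 96/5
L_3(5) = (9)·(7)·(13/2)·(2)/[(6)·(4)·(7/2)·(-1)] = -39/4
L_4(5) = (9)·(7)·(13/2)·(3)/[(7)·(5)·(9/2)·(1)] = 39/5
Sum: (-2)·(13/10) + (-3)·(-351/20) + 7·(96/5) + (-1)·(-39/4) + 5·(39/5) = 1166/5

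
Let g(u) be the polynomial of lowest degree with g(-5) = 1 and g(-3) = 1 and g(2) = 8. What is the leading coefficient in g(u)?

Build the Lagrange basis polynomials:
L_0(u) = (u + 3)(u - 2) / [14] = (1/14)u^2 + (1/14)u - 3/7
L_1(u) = (u + 5)(u - 2) / [-10] = -(1/10)u^2 - (3/10)u + 1
L_2(u) = (u + 5)(u + 3) / [35] = (1/35)u^2 + (8/35)u + 3/7
g(u) = 1·L_0 + 1·L_1 + 8·L_2
Only the coefficient of u^2 is needed; take it from each L_i and combine:
1·(1/14) + 1·(-1/10) + 8·(1/35) = 1/5

1/5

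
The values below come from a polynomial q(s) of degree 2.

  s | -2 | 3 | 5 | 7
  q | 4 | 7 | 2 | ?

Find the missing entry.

The 3 known values determine q uniquely (degree ≤ 2).
Evaluate each Lagrange basis at s = 7:
L_0(7) = (4)·(2)/[(-5)·(-7)] = 8/35
L_1(7) = (9)·(2)/[(5)·(-2)] = -9/5
L_2(7) = (9)·(4)/[(7)·(2)] = 18/7
Sum: 4·(8/35) + 7·(-9/5) + 2·(18/7) = -229/35

-229/35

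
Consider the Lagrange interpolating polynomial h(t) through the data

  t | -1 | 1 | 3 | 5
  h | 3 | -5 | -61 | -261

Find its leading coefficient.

-2

The leading coefficient equals the top divided difference h[-1,1,3,5].
h[-1,1] = (-5 - 3) / (1 - (-1)) = -4
h[1,3] = (-61 - (-5)) / (3 - 1) = -28
h[3,5] = (-261 - (-61)) / (5 - 3) = -100
h[-1,1,3] = (-28 - (-4)) / (3 - (-1)) = -6
h[1,3,5] = (-100 - (-28)) / (5 - 1) = -18
h[-1,1,3,5] = (-18 - (-6)) / (5 - (-1)) = -2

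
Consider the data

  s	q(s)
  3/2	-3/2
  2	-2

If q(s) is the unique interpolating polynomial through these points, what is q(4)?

-4

Evaluate each Lagrange basis at s = 4:
L_0(4) = (2)/[(-1/2)] = -4
L_1(4) = (5/2)/[(1/2)] = 5
Sum: (-3/2)·(-4) + (-2)·(5) = -4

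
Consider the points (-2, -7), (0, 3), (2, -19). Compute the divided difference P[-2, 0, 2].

-4

P[-2,0] = (3 - (-7)) / (0 - (-2)) = 5
P[0,2] = (-19 - 3) / (2 - 0) = -11
P[-2,0,2] = (-11 - 5) / (2 - (-2)) = -4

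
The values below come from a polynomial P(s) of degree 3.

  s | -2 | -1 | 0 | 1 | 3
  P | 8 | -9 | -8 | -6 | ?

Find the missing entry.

-67

The 4 known values determine P uniquely (degree ≤ 3).
Evaluate each Lagrange basis at s = 3:
L_0(3) = (4)·(3)·(2)/[(-1)·(-2)·(-3)] = -4
L_1(3) = (5)·(3)·(2)/[(1)·(-1)·(-2)] = 15
L_2(3) = (5)·(4)·(2)/[(2)·(1)·(-1)] = -20
L_3(3) = (5)·(4)·(3)/[(3)·(2)·(1)] = 10
Sum: 8·(-4) + (-9)·(15) + (-8)·(-20) + (-6)·(10) = -67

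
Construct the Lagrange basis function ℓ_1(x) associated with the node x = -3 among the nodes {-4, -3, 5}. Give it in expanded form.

ℓ_1(x) = (x + 4)(x - 5) / [(1)·(-8)]
       = (x^2 - x - 20) / (-8)

ℓ_1(x) = -(1/8)x^2 + (1/8)x + 5/2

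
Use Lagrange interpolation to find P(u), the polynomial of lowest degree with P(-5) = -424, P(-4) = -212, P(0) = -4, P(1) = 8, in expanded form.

L_0(u) = (u + 4)u(u - 1) / [-30] = -(1/30)u^3 - (1/10)u^2 + (2/15)u
L_1(u) = (u + 5)u(u - 1) / [20] = (1/20)u^3 + (1/5)u^2 - (1/4)u
L_2(u) = (u + 5)(u + 4)(u - 1) / [-20] = -(1/20)u^3 - (2/5)u^2 - (11/20)u + 1
L_3(u) = (u + 5)(u + 4)u / [30] = (1/30)u^3 + (3/10)u^2 + (2/3)u
P(u) = (-424)·L_0 + (-212)·L_1 + (-4)·L_2 + 8·L_3
  (-424)·L_0(u) = (212/15)u^3 + (212/5)u^2 - (848/15)u
  (-212)·L_1(u) = -(53/5)u^3 - (212/5)u^2 + 53u
  (-4)·L_2(u) = (1/5)u^3 + (8/5)u^2 + (11/5)u - 4
  8·L_3(u) = (4/15)u^3 + (12/5)u^2 + (16/3)u
Adding term by term: 4u^3 + 4u^2 + 4u - 4

P(u) = 4u^3 + 4u^2 + 4u - 4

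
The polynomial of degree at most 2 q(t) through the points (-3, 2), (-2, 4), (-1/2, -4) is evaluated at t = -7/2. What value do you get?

-6/5

L_0(-7/2) = (-3/2)·(-3)/[(-1)·(-5/2)] = 9/5
L_1(-7/2) = (-1/2)·(-3)/[(1)·(-3/2)] = -1
L_2(-7/2) = (-1/2)·(-3/2)/[(5/2)·(3/2)] = 1/5
Sum: 2·(9/5) + 4·(-1) + (-4)·(1/5) = -6/5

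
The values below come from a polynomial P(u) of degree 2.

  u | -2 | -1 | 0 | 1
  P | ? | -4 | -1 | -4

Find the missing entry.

-13

The 3 known values determine P uniquely (degree ≤ 2).
L_0(-2) = (-2)·(-3)/[(-1)·(-2)] = 3
L_1(-2) = (-1)·(-3)/[(1)·(-1)] = -3
L_2(-2) = (-1)·(-2)/[(2)·(1)] = 1
Sum: (-4)·(3) + (-1)·(-3) + (-4)·(1) = -13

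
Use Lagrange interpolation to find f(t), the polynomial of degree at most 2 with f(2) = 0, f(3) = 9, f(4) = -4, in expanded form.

Build the Lagrange basis polynomials:
L_0(t) = (t - 3)(t - 4) / [2] = (1/2)t^2 - (7/2)t + 6
L_1(t) = (t - 2)(t - 4) / [-1] = -t^2 + 6t - 8
L_2(t) = (t - 2)(t - 3) / [2] = (1/2)t^2 - (5/2)t + 3
f(t) = 0·L_0 + 9·L_1 + (-4)·L_2
  0·L_0(t) = 0
  9·L_1(t) = -9t^2 + 54t - 72
  (-4)·L_2(t) = -2t^2 + 10t - 12
Adding term by term: -11t^2 + 64t - 84

f(t) = -11t^2 + 64t - 84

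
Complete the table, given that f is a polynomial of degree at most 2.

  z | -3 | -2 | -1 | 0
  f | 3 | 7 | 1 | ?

-15

The 3 known values determine f uniquely (degree ≤ 2).
Evaluate each Lagrange basis at z = 0:
L_0(0) = (2)·(1)/[(-1)·(-2)] = 1
L_1(0) = (3)·(1)/[(1)·(-1)] = -3
L_2(0) = (3)·(2)/[(2)·(1)] = 3
Sum: 3·(1) + 7·(-3) + 1·(3) = -15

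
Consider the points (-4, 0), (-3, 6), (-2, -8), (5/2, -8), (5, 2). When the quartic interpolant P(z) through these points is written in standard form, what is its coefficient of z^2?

L_0(z) = (z + 3)(z + 2)(z - 5/2)(z - 5) / [117] = (1/117)z^4 - (5/234)z^3 - (19/117)z^2 + (35/234)z + 25/39
L_1(z) = (z + 4)(z + 2)(z - 5/2)(z - 5) / [-44] = -(1/44)z^4 + (3/88)z^3 + (49/88)z^2 - (15/44)z - 25/11
L_2(z) = (z + 4)(z + 3)(z - 5/2)(z - 5) / [63] = (1/63)z^4 - (1/126)z^3 - (4/9)z^2 - (5/126)z + 50/21
L_3(z) = (z + 4)(z + 3)(z + 2)(z - 5) / [-6435/16] = -(16/6435)z^4 - (64/6435)z^3 + (304/6435)z^2 + (1696/6435)z + 128/429
L_4(z) = (z + 4)(z + 3)(z + 2)(z - 5/2) / [1260] = (1/1260)z^4 + (13/2520)z^3 + (1/360)z^2 - (41/1260)z - 1/21
P(z) = 0·L_0 + 6·L_1 + (-8)·L_2 + (-8)·L_3 + 2·L_4
Only the coefficient of z^2 is needed; take it from each L_i and combine:
0·(-19/117) + 6·(49/88) + (-8)·(-4/9) + (-8)·(304/6435) + 2·(1/360) = 16793/2574

16793/2574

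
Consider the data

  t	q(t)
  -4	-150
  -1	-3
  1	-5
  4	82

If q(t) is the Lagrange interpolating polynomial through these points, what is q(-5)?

-287

Evaluate each Lagrange basis at t = -5:
L_0(-5) = (-4)·(-6)·(-9)/[(-3)·(-5)·(-8)] = 9/5
L_1(-5) = (-1)·(-6)·(-9)/[(3)·(-2)·(-5)] = -9/5
L_2(-5) = (-1)·(-4)·(-9)/[(5)·(2)·(-3)] = 6/5
L_3(-5) = (-1)·(-4)·(-6)/[(8)·(5)·(3)] = -1/5
Sum: (-150)·(9/5) + (-3)·(-9/5) + (-5)·(6/5) + 82·(-1/5) = -287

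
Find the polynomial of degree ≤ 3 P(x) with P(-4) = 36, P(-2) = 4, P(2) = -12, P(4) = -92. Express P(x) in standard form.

P(x) = -x^3 - 2x^2 + 4

L_0(x) = (x + 2)(x - 2)(x - 4) / [-96] = -(1/96)x^3 + (1/24)x^2 + (1/24)x - 1/6
L_1(x) = (x + 4)(x - 2)(x - 4) / [48] = (1/48)x^3 - (1/24)x^2 - (1/3)x + 2/3
L_2(x) = (x + 4)(x + 2)(x - 4) / [-48] = -(1/48)x^3 - (1/24)x^2 + (1/3)x + 2/3
L_3(x) = (x + 4)(x + 2)(x - 2) / [96] = (1/96)x^3 + (1/24)x^2 - (1/24)x - 1/6
P(x) = 36·L_0 + 4·L_1 + (-12)·L_2 + (-92)·L_3
  36·L_0(x) = -(3/8)x^3 + (3/2)x^2 + (3/2)x - 6
  4·L_1(x) = (1/12)x^3 - (1/6)x^2 - (4/3)x + 8/3
  (-12)·L_2(x) = (1/4)x^3 + (1/2)x^2 - 4x - 8
  (-92)·L_3(x) = -(23/24)x^3 - (23/6)x^2 + (23/6)x + 46/3
Adding term by term: -x^3 - 2x^2 + 4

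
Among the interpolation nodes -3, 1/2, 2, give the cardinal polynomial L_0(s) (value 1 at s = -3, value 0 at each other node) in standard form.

L_0(s) = (2/35)s^2 - (1/7)s + 2/35

L_0(s) = (s - 1/2)(s - 2) / [(-7/2)·(-5)]
       = (s^2 - (5/2)s + 1) / (35/2)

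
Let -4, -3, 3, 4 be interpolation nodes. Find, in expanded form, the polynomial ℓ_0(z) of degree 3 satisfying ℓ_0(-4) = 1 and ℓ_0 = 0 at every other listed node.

ℓ_0(z) = -(1/56)z^3 + (1/14)z^2 + (9/56)z - 9/14

ℓ_0(z) = (z + 3)(z - 3)(z - 4) / [(-1)·(-7)·(-8)]
       = (z^3 - 4z^2 - 9z + 36) / (-56)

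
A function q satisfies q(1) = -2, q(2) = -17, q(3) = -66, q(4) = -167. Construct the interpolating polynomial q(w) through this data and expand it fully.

Newton's divided differences:
q[1,2] = (-17 - (-2)) / (2 - 1) = -15
q[2,3] = (-66 - (-17)) / (3 - 2) = -49
q[3,4] = (-167 - (-66)) / (4 - 3) = -101
q[1,2,3] = (-49 - (-15)) / (3 - 1) = -17
q[2,3,4] = (-101 - (-49)) / (4 - 2) = -26
q[1,2,3,4] = (-26 - (-17)) / (4 - 1) = -3
q(w) = -2 + (-15)·(w - 1) + (-17)·(w - 1)(w - 2) + (-3)·(w - 1)(w - 2)(w - 3)
Expanding: q(w) = -3w^3 + w^2 + 3w - 3

q(w) = -3w^3 + w^2 + 3w - 3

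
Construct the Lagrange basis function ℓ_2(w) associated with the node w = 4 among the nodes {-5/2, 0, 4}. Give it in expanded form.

ℓ_2(w) = (w + 5/2)w / [(13/2)·(4)]
       = (w^2 + (5/2)w) / (26)

ℓ_2(w) = (1/26)w^2 + (5/52)w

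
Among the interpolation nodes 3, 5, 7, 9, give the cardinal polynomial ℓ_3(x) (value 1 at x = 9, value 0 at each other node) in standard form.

ℓ_3(x) = (x - 3)(x - 5)(x - 7) / [(6)·(4)·(2)]
       = (x^3 - 15x^2 + 71x - 105) / (48)

ℓ_3(x) = (1/48)x^3 - (5/16)x^2 + (71/48)x - 35/16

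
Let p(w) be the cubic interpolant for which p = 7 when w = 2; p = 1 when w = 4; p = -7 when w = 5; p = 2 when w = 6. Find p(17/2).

12733/64

Evaluate each Lagrange basis at w = 17/2:
L_0(17/2) = (9/2)·(7/2)·(5/2)/[(-2)·(-3)·(-4)] = -105/64
L_1(17/2) = (13/2)·(7/2)·(5/2)/[(2)·(-1)·(-2)] = 455/32
L_2(17/2) = (13/2)·(9/2)·(5/2)/[(3)·(1)·(-1)] = -195/8
L_3(17/2) = (13/2)·(9/2)·(7/2)/[(4)·(2)·(1)] = 819/64
Sum: 7·(-105/64) + 1·(455/32) + (-7)·(-195/8) + 2·(819/64) = 12733/64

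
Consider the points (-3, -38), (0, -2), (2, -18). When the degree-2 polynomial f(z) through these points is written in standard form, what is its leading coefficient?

-4

L_0(z) = z(z - 2) / [15] = (1/15)z^2 - (2/15)z
L_1(z) = (z + 3)(z - 2) / [-6] = -(1/6)z^2 - (1/6)z + 1
L_2(z) = (z + 3)z / [10] = (1/10)z^2 + (3/10)z
f(z) = (-38)·L_0 + (-2)·L_1 + (-18)·L_2
Only the coefficient of z^2 is needed; take it from each L_i and combine:
(-38)·(1/15) + (-2)·(-1/6) + (-18)·(1/10) = -4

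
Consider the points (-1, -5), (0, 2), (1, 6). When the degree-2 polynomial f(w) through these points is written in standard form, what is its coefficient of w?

11/2

L_0(w) = w(w - 1) / [2] = (1/2)w^2 - (1/2)w
L_1(w) = (w + 1)(w - 1) / [-1] = -w^2 + 1
L_2(w) = (w + 1)w / [2] = (1/2)w^2 + (1/2)w
f(w) = (-5)·L_0 + 2·L_1 + 6·L_2
Only the coefficient of w is needed; take it from each L_i and combine:
(-5)·(-1/2) + 2·(0) + 6·(1/2) = 11/2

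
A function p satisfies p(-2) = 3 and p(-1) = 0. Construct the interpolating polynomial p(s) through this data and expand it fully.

Build the Lagrange basis polynomials:
L_0(s) = (s + 1) / [-1] = -s - 1
L_1(s) = (s + 2) / [1] = s + 2
p(s) = 3·L_0 + 0·L_1
  3·L_0(s) = -3s - 3
  0·L_1(s) = 0
Adding term by term: -3s - 3

p(s) = -3s - 3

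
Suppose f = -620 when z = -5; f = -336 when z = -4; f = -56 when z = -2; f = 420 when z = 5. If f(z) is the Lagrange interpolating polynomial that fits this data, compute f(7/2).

L_0(7/2) = (15/2)·(11/2)·(-3/2)/[(-1)·(-3)·(-10)] = 33/16
L_1(7/2) = (17/2)·(11/2)·(-3/2)/[(1)·(-2)·(-9)] = -187/48
L_2(7/2) = (17/2)·(15/2)·(-3/2)/[(3)·(2)·(-7)] = 255/112
L_3(7/2) = (17/2)·(15/2)·(11/2)/[(10)·(9)·(7)] = 187/336
Sum: (-620)·(33/16) + (-336)·(-187/48) + (-56)·(255/112) + 420·(187/336) = 273/2

273/2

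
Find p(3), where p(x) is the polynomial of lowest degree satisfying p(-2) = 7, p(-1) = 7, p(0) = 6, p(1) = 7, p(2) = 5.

-13

Using Newton's divided-difference form:
p[-2,-1] = (7 - 7) / (-1 - (-2)) = 0
p[-1,0] = (6 - 7) / (0 - (-1)) = -1
p[0,1] = (7 - 6) / (1 - 0) = 1
p[1,2] = (5 - 7) / (2 - 1) = -2
p[-2,-1,0] = (-1 - 0) / (0 - (-2)) = -1/2
p[-1,0,1] = (1 - (-1)) / (1 - (-1)) = 1
p[0,1,2] = (-2 - 1) / (2 - 0) = -3/2
p[-2,-1,0,1] = (1 - (-1/2)) / (1 - (-2)) = 1/2
p[-1,0,1,2] = (-3/2 - 1) / (2 - (-1)) = -5/6
p[-2,-1,0,1,2] = (-5/6 - 1/2) / (2 - (-2)) = -1/3
p(3) = 7 + 0·(5) + (-1/2)·(5)·(4) + (1/2)·(5)·(4)·(3) + (-1/3)·(5)·(4)·(3)·(2) = -13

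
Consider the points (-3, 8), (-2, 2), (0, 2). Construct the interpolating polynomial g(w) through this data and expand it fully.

g(w) = 2w^2 + 4w + 2

Newton's divided differences:
g[-3,-2] = (2 - 8) / (-2 - (-3)) = -6
g[-2,0] = (2 - 2) / (0 - (-2)) = 0
g[-3,-2,0] = (0 - (-6)) / (0 - (-3)) = 2
g(w) = 8 + (-6)·(w + 3) + 2·(w + 3)(w + 2)
Expanding: g(w) = 2w^2 + 4w + 2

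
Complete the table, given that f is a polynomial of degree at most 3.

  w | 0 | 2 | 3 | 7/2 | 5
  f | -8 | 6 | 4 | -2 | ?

The 4 known values determine f uniquely (degree ≤ 3).
Evaluate each Lagrange basis at w = 5:
L_0(5) = (3)·(2)·(3/2)/[(-2)·(-3)·(-7/2)] = -3/7
L_1(5) = (5)·(2)·(3/2)/[(2)·(-1)·(-3/2)] = 5
L_2(5) = (5)·(3)·(3/2)/[(3)·(1)·(-1/2)] = -15
L_3(5) = (5)·(3)·(2)/[(7/2)·(3/2)·(1/2)] = 80/7
Sum: (-8)·(-3/7) + 6·(5) + 4·(-15) + (-2)·(80/7) = -346/7

-346/7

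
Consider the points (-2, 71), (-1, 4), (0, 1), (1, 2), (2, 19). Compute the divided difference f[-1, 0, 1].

2

f[-1,0] = (1 - 4) / (0 - (-1)) = -3
f[0,1] = (2 - 1) / (1 - 0) = 1
f[-1,0,1] = (1 - (-3)) / (1 - (-1)) = 2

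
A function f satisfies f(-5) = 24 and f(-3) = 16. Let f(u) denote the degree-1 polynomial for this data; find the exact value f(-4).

20

L_0(-4) = (-1)/[(-2)] = 1/2
L_1(-4) = (1)/[(2)] = 1/2
Sum: 24·(1/2) + 16·(1/2) = 20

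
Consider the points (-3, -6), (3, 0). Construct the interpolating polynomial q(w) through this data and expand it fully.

q(w) = w - 3

L_0(w) = (w - 3) / [-6] = -(1/6)w + 1/2
L_1(w) = (w + 3) / [6] = (1/6)w + 1/2
q(w) = (-6)·L_0 + 0·L_1
  (-6)·L_0(w) = w - 3
  0·L_1(w) = 0
Adding term by term: w - 3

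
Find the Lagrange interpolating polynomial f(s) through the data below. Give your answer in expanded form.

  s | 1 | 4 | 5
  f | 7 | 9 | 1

f(s) = -(13/6)s^2 + (23/2)s - 7/3

Build the Lagrange basis polynomials:
L_0(s) = (s - 4)(s - 5) / [12] = (1/12)s^2 - (3/4)s + 5/3
L_1(s) = (s - 1)(s - 5) / [-3] = -(1/3)s^2 + 2s - 5/3
L_2(s) = (s - 1)(s - 4) / [4] = (1/4)s^2 - (5/4)s + 1
f(s) = 7·L_0 + 9·L_1 + 1·L_2
  7·L_0(s) = (7/12)s^2 - (21/4)s + 35/3
  9·L_1(s) = -3s^2 + 18s - 15
  1·L_2(s) = (1/4)s^2 - (5/4)s + 1
Adding term by term: -(13/6)s^2 + (23/2)s - 7/3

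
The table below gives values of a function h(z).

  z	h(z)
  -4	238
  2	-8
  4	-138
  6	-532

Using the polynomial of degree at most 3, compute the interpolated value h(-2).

Evaluate each Lagrange basis at z = -2:
L_0(-2) = (-4)·(-6)·(-8)/[(-6)·(-8)·(-10)] = 2/5
L_1(-2) = (2)·(-6)·(-8)/[(6)·(-2)·(-4)] = 2
L_2(-2) = (2)·(-4)·(-8)/[(8)·(2)·(-2)] = -2
L_3(-2) = (2)·(-4)·(-6)/[(10)·(4)·(2)] = 3/5
Sum: 238·(2/5) + (-8)·(2) + (-138)·(-2) + (-532)·(3/5) = 36

36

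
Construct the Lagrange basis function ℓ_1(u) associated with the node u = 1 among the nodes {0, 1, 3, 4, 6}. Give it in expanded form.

ℓ_1(u) = u(u - 3)(u - 4)(u - 6) / [(1)·(-2)·(-3)·(-5)]
       = (u^4 - 13u^3 + 54u^2 - 72u) / (-30)

ℓ_1(u) = -(1/30)u^4 + (13/30)u^3 - (9/5)u^2 + (12/5)u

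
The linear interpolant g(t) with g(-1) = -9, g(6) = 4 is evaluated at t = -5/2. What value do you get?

-165/14

Evaluate each Lagrange basis at t = -5/2:
L_0(-5/2) = (-17/2)/[(-7)] = 17/14
L_1(-5/2) = (-3/2)/[(7)] = -3/14
Sum: (-9)·(17/14) + 4·(-3/14) = -165/14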